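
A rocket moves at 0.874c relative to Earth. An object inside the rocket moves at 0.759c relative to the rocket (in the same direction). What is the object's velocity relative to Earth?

u = (u' + v)/(1 + u'v/c²)
Numerator: 0.759 + 0.874 = 1.633
Denominator: 1 + 0.663366 = 1.663366
u = 1.633/1.663366 = 0.9817c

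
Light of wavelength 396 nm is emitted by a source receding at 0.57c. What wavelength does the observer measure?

β = 0.57
Wavelength Doppler factor = √(1.57/0.43) = √(3.651) = 1.9108
λ_obs = 396 × 1.9108 = 756.7 nm (redshift)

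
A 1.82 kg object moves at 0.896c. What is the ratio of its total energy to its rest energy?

E = γmc², E₀ = mc²
E/E₀ = γ = 1/√(1 - 0.896²) = 2.252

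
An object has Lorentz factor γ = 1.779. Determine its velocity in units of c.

From γ = 1/√(1 - v²/c²):
1/γ² = 1/1.779² = 0.31597
v²/c² = 1 - 0.31597 = 0.68403
v/c = √(0.68403) = 0.8271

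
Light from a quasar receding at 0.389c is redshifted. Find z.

β = 0.389
(1+β)/(1-β) = 1.389/0.611 = 2.27332
√(2.27332) = 1.5078
z = 1.5078 - 1 = 0.5078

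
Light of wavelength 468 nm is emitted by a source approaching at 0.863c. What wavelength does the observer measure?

β = 0.863
Wavelength Doppler factor = √(0.137/1.863) = √(0.07354) = 0.2712
λ_obs = 468 × 0.2712 = 126.9 nm (blueshift)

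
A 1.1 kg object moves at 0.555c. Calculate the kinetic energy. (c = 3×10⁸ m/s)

γ = 1/√(1 - 0.555²) = 1.2021
γ - 1 = 0.2021
KE = (γ-1)mc² = 0.2021 × 1.1 × (3×10⁸)² = 2.001×10¹⁶ J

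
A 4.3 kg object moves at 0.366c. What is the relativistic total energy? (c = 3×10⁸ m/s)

γ = 1/√(1 - 0.366²) = 1.0746
mc² = 4.3 × (3×10⁸)² = 3.870×10¹⁷ J
E = γmc² = 1.0746 × 3.870×10¹⁷ = 4.159×10¹⁷ J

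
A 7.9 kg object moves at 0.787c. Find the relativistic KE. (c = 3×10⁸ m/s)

γ = 1/√(1 - 0.787²) = 1.62087
γ - 1 = 0.62087
KE = (γ-1)mc² = 0.62087 × 7.9 × (3×10⁸)² = 4.414×10¹⁷ J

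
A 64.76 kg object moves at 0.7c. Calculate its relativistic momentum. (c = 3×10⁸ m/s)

γ = 1/√(1 - 0.7²) = 1.400
v = 0.7 × 3×10⁸ = 2.100×10⁸ m/s
p = γmv = 1.400 × 64.76 × 2.100×10⁸ = 1.904×10¹⁰ kg·m/s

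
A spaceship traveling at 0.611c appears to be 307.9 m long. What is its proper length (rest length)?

Contracted length L = 307.9 m
γ = 1/√(1 - 0.611²) = 1.263
L₀ = γL = 1.263 × 307.9 = 388.9 m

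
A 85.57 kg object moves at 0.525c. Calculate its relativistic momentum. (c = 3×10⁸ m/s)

γ = 1/√(1 - 0.525²) = 1.175
v = 0.525 × 3×10⁸ = 1.575×10⁸ m/s
p = γmv = 1.175 × 85.57 × 1.575×10⁸ = 1.584×10¹⁰ kg·m/s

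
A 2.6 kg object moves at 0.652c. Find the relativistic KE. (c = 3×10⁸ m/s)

γ = 1/√(1 - 0.652²) = 1.3189
γ - 1 = 0.3189
KE = (γ-1)mc² = 0.3189 × 2.6 × (3×10⁸)² = 7.462×10¹⁶ J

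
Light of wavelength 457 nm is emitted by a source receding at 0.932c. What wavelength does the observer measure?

β = 0.932
Wavelength Doppler factor = √(1.932/0.068) = √(28.41) = 5.330
λ_obs = 457 × 5.330 = 2436 nm (redshift)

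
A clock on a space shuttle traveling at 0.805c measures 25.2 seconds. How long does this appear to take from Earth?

Proper time Δt₀ = 25.2 seconds
γ = 1/√(1 - 0.805²) = 1.6856
Δt = γΔt₀ = 1.6856 × 25.2 = 42.48 seconds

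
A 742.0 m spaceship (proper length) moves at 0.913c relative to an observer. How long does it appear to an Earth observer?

Proper length L₀ = 742.0 m
γ = 1/√(1 - 0.913²) = 2.451
L = L₀/γ = 742.0/2.451 = 302.7 m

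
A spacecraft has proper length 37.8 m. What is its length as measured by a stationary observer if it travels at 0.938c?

Proper length L₀ = 37.8 m
γ = 1/√(1 - 0.938²) = 2.885
L = L₀/γ = 37.8/2.885 = 13.10 m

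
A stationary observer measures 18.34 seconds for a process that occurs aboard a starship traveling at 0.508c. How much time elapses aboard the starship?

Dilated time Δt = 18.34 seconds
γ = 1/√(1 - 0.508²) = 1.161
Δt₀ = Δt/γ = 18.34/1.161 = 15.80 seconds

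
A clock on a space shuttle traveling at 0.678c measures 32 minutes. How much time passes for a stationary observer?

Proper time Δt₀ = 32 minutes
γ = 1/√(1 - 0.678²) = 1.3604
Δt = γΔt₀ = 1.3604 × 32 = 43.53 minutes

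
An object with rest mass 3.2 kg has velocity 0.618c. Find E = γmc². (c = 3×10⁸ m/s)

γ = 1/√(1 - 0.618²) = 1.272
mc² = 3.2 × (3×10⁸)² = 2.880×10¹⁷ J
E = γmc² = 1.272 × 2.880×10¹⁷ = 3.663×10¹⁷ J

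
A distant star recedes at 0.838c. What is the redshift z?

β = 0.838
(1+β)/(1-β) = 1.838/0.162 = 11.346
√(11.346) = 3.368
z = 3.368 - 1 = 2.368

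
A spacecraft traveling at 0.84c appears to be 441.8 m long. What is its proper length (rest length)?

Contracted length L = 441.8 m
γ = 1/√(1 - 0.84²) = 1.843
L₀ = γL = 1.843 × 441.8 = 814.2 m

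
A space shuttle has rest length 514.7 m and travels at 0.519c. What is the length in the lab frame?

Proper length L₀ = 514.7 m
γ = 1/√(1 - 0.519²) = 1.1699
L = L₀/γ = 514.7/1.1699 = 440.0 m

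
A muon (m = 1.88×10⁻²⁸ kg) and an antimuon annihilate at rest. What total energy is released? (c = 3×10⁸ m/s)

Both particles have the same rest mass, so total mass = 2m
E = 2m·c² = 2 × 1.88×10⁻²⁸ × (3×10⁸)²
= 2 × 1.88×10⁻²⁸ × 9×10¹⁶
= 3.384×10⁻¹¹ J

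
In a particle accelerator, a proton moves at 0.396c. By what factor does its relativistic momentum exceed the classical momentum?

p_rel = γmv, p_class = mv
Ratio = γ = 1/√(1 - 0.396²)
= 1/√(0.843184) = 1.089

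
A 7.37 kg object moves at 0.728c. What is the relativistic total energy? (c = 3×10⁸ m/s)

γ = 1/√(1 - 0.728²) = 1.4586
mc² = 7.37 × (3×10⁸)² = 6.633×10¹⁷ J
E = γmc² = 1.4586 × 6.633×10¹⁷ = 9.675×10¹⁷ J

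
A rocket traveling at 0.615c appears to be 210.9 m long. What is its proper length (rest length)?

Contracted length L = 210.9 m
γ = 1/√(1 - 0.615²) = 1.2682
L₀ = γL = 1.2682 × 210.9 = 267.5 m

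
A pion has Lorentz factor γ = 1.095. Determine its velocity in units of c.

From γ = 1/√(1 - v²/c²):
1/γ² = 1/1.095² = 0.8340
v²/c² = 1 - 0.8340 = 0.1660
v/c = √(0.1660) = 0.4074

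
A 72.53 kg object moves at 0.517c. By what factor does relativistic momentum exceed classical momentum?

p_rel = γmv, p_class = mv
Ratio = γ = 1/√(1 - 0.517²) = 1.168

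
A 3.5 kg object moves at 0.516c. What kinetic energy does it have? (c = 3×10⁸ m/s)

γ = 1/√(1 - 0.516²) = 1.16742
γ - 1 = 0.16742
KE = (γ-1)mc² = 0.16742 × 3.5 × (3×10⁸)² = 5.274×10¹⁶ J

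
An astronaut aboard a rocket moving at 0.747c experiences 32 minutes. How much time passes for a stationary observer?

Proper time Δt₀ = 32 minutes
γ = 1/√(1 - 0.747²) = 1.504
Δt = γΔt₀ = 1.504 × 32 = 48.13 minutes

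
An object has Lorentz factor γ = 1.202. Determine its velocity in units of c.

From γ = 1/√(1 - v²/c²):
1/γ² = 1/1.202² = 0.6921
v²/c² = 1 - 0.6921 = 0.3079
v/c = √(0.3079) = 0.5549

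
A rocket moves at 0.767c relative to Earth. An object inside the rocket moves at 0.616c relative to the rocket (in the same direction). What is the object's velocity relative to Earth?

u = (u' + v)/(1 + u'v/c²)
Numerator: 0.616 + 0.767 = 1.383
Denominator: 1 + 0.472472 = 1.472472
u = 1.383/1.472472 = 0.9392c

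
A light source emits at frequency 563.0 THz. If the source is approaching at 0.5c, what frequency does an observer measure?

β = v/c = 0.5
(1+β)/(1-β) = 1.5/0.5 = 3.000
Doppler factor = √(3.000) = 1.732
f_obs = 563.0 × 1.732 = 975.1 THz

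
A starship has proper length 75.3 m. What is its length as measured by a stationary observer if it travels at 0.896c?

Proper length L₀ = 75.3 m
γ = 1/√(1 - 0.896²) = 2.252
L = L₀/γ = 75.3/2.252 = 33.44 m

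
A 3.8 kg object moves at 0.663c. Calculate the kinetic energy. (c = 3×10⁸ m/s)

γ = 1/√(1 - 0.663²) = 1.3358
γ - 1 = 0.3358
KE = (γ-1)mc² = 0.3358 × 3.8 × (3×10⁸)² = 1.148×10¹⁷ J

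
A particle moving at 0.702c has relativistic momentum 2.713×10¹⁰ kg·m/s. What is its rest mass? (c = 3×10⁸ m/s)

γ = 1/√(1 - 0.702²) = 1.40415
v = 0.702 × 3×10⁸ = 2.106×10⁸ m/s
m = p/(γv) = 2.713×10¹⁰/(1.40415 × 2.106×10⁸) = 91.74 kg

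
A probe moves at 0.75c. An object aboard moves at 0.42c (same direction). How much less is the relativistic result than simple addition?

Classical: u' + v = 0.42 + 0.75 = 1.17c
Relativistic: u = (0.42 + 0.75)/(1 + 0.315) = 1.17/1.315 = 0.8897c
Difference: 1.17 - 0.8897 = 0.2803c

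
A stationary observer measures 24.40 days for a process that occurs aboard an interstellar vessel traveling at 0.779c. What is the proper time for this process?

Dilated time Δt = 24.40 days
γ = 1/√(1 - 0.779²) = 1.595
Δt₀ = Δt/γ = 24.40/1.595 = 15.30 days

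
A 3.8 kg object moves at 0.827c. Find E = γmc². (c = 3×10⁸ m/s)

γ = 1/√(1 - 0.827²) = 1.7787
mc² = 3.8 × (3×10⁸)² = 3.420×10¹⁷ J
E = γmc² = 1.7787 × 3.420×10¹⁷ = 6.083×10¹⁷ J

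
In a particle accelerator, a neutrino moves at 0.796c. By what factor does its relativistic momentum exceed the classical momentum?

p_rel = γmv, p_class = mv
Ratio = γ = 1/√(1 - 0.796²)
= 1/√(0.366384) = 1.652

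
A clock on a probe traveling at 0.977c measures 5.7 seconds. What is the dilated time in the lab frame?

Proper time Δt₀ = 5.7 seconds
γ = 1/√(1 - 0.977²) = 4.690
Δt = γΔt₀ = 4.690 × 5.7 = 26.73 seconds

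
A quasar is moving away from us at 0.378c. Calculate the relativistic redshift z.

β = 0.378
(1+β)/(1-β) = 1.378/0.622 = 2.2154
√(2.2154) = 1.4884
z = 1.4884 - 1 = 0.4884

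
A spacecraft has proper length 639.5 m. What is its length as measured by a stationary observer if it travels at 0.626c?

Proper length L₀ = 639.5 m
γ = 1/√(1 - 0.626²) = 1.2823
L = L₀/γ = 639.5/1.2823 = 498.7 m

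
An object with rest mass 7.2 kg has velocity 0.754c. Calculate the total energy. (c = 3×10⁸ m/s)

γ = 1/√(1 - 0.754²) = 1.5224
mc² = 7.2 × (3×10⁸)² = 6.480×10¹⁷ J
E = γmc² = 1.5224 × 6.480×10¹⁷ = 9.865×10¹⁷ J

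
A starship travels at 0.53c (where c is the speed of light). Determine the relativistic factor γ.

v/c = 0.53, so (v/c)² = 0.2809
1 - (v/c)² = 0.7191
γ = 1/√(0.7191) = 1.179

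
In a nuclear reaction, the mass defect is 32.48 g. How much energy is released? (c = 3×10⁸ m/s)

Convert mass defect: Δm = 32.48 g = 0.03248 kg
E = Δm·c² = 0.03248 × (3×10⁸)²
= 0.03248 × 9×10¹⁶ = 2.923×10¹⁵ J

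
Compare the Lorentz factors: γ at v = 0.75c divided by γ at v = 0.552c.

γ₁ = 1/√(1 - 0.75²) = 1.512
γ₂ = 1/√(1 - 0.552²) = 1.199
γ₁/γ₂ = 1.512/1.199 = 1.261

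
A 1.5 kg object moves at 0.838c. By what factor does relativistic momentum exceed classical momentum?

p_rel = γmv, p_class = mv
Ratio = γ = 1/√(1 - 0.838²) = 1.833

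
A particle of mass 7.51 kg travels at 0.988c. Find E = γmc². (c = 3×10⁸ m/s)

γ = 1/√(1 - 0.988²) = 6.474
mc² = 7.51 × (3×10⁸)² = 6.759×10¹⁷ J
E = γmc² = 6.474 × 6.759×10¹⁷ = 4.376×10¹⁸ J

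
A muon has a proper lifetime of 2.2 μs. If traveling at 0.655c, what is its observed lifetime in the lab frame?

Proper lifetime τ₀ = 2.2 μs
γ = 1/√(1 - 0.655²) = 1.323
τ = γτ₀ = 1.323 × 2.2 μs = 2.911 μs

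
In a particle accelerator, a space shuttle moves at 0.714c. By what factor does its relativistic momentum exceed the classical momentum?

p_rel = γmv, p_class = mv
Ratio = γ = 1/√(1 - 0.714²)
= 1/√(0.490204) = 1.428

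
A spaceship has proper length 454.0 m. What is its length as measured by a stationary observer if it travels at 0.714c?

Proper length L₀ = 454.0 m
γ = 1/√(1 - 0.714²) = 1.428
L = L₀/γ = 454.0/1.428 = 317.9 m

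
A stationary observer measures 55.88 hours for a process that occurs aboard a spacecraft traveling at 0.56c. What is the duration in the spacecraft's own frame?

Dilated time Δt = 55.88 hours
γ = 1/√(1 - 0.56²) = 1.207
Δt₀ = Δt/γ = 55.88/1.207 = 46.30 hours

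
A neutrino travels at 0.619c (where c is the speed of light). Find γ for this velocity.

v/c = 0.619, so (v/c)² = 0.383161
1 - (v/c)² = 0.616839
γ = 1/√(0.616839) = 1.273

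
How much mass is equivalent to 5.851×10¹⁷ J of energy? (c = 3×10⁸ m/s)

From E = mc², we get m = E/c²
c² = (3×10⁸)² = 9×10¹⁶ m²/s²
m = 5.851×10¹⁷ / 9×10¹⁶ = 6.501 kg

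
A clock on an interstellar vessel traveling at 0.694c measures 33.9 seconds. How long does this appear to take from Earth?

Proper time Δt₀ = 33.9 seconds
γ = 1/√(1 - 0.694²) = 1.3889
Δt = γΔt₀ = 1.3889 × 33.9 = 47.08 seconds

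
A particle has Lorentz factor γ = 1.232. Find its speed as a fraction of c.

From γ = 1/√(1 - v²/c²):
1/γ² = 1/1.232² = 0.6588
v²/c² = 1 - 0.6588 = 0.3412
v/c = √(0.3412) = 0.5841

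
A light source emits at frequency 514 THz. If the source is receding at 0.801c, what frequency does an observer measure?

β = v/c = 0.801
(1-β)/(1+β) = 0.199/1.801 = 0.1105
Doppler factor = √(0.1105) = 0.3324
f_obs = 514 × 0.3324 = 170.9 THz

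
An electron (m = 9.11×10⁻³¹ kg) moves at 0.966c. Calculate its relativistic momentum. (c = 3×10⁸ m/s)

γ = 1/√(1 - 0.966²) = 3.868
v = 0.966 × 3×10⁸ = 2.898×10⁸ m/s
p = γmv = 3.868 × 9.11×10⁻³¹ × 2.898×10⁸ = 1.021×10⁻²¹ kg·m/s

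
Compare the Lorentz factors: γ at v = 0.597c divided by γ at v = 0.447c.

γ₁ = 1/√(1 - 0.597²) = 1.247
γ₂ = 1/√(1 - 0.447²) = 1.118
γ₁/γ₂ = 1.247/1.118 = 1.115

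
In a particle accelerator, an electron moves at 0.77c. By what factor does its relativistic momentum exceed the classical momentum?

p_rel = γmv, p_class = mv
Ratio = γ = 1/√(1 - 0.77²)
= 1/√(0.4071) = 1.567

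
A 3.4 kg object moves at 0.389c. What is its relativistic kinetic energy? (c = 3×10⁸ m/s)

γ = 1/√(1 - 0.389²) = 1.0855
γ - 1 = 0.08550
KE = (γ-1)mc² = 0.08550 × 3.4 × (3×10⁸)² = 2.616×10¹⁶ J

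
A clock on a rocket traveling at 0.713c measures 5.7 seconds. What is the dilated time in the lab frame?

Proper time Δt₀ = 5.7 seconds
γ = 1/√(1 - 0.713²) = 1.4262
Δt = γΔt₀ = 1.4262 × 5.7 = 8.129 seconds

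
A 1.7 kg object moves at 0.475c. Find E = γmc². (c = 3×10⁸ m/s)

γ = 1/√(1 - 0.475²) = 1.1364
mc² = 1.7 × (3×10⁸)² = 1.530×10¹⁷ J
E = γmc² = 1.1364 × 1.530×10¹⁷ = 1.739×10¹⁷ J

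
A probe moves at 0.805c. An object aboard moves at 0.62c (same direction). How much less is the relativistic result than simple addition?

Classical: u' + v = 0.62 + 0.805 = 1.425c
Relativistic: u = (0.62 + 0.805)/(1 + 0.4991) = 1.425/1.4991 = 0.9506c
Difference: 1.425 - 0.9506 = 0.4744c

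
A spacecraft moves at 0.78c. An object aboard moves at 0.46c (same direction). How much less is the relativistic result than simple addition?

Classical: u' + v = 0.46 + 0.78 = 1.24c
Relativistic: u = (0.46 + 0.78)/(1 + 0.3588) = 1.24/1.3588 = 0.9126c
Difference: 1.24 - 0.9126 = 0.3274c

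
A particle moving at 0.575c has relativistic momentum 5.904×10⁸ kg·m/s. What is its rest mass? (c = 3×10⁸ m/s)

γ = 1/√(1 - 0.575²) = 1.2223
v = 0.575 × 3×10⁸ = 1.725×10⁸ m/s
m = p/(γv) = 5.904×10⁸/(1.2223 × 1.725×10⁸) = 2.800 kg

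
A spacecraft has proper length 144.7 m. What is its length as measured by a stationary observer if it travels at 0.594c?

Proper length L₀ = 144.7 m
γ = 1/√(1 - 0.594²) = 1.243
L = L₀/γ = 144.7/1.243 = 116.4 m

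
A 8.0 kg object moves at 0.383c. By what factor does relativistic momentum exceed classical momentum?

p_rel = γmv, p_class = mv
Ratio = γ = 1/√(1 - 0.383²) = 1.083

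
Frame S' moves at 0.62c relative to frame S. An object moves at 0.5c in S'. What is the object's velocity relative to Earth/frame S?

u = (u' + v)/(1 + u'v/c²)
Numerator: 0.5 + 0.62 = 1.12
Denominator: 1 + 0.31 = 1.31
u = 1.12/1.31 = 0.8550c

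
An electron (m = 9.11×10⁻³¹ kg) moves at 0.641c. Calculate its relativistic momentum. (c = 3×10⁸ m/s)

γ = 1/√(1 - 0.641²) = 1.3029
v = 0.641 × 3×10⁸ = 1.923×10⁸ m/s
p = γmv = 1.3029 × 9.11×10⁻³¹ × 1.923×10⁸ = 2.282×10⁻²² kg·m/s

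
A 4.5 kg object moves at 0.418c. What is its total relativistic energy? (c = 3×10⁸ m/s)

γ = 1/√(1 - 0.418²) = 1.1008
mc² = 4.5 × (3×10⁸)² = 4.050×10¹⁷ J
E = γmc² = 1.1008 × 4.050×10¹⁷ = 4.458×10¹⁷ J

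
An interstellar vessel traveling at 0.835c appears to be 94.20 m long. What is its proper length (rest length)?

Contracted length L = 94.20 m
γ = 1/√(1 - 0.835²) = 1.817
L₀ = γL = 1.817 × 94.20 = 171.2 m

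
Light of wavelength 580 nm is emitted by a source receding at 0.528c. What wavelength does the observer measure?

β = 0.528
Wavelength Doppler factor = √(1.528/0.472) = √(3.237) = 1.7992
λ_obs = 580 × 1.7992 = 1044 nm (redshift)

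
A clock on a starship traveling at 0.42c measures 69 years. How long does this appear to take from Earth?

Proper time Δt₀ = 69 years
γ = 1/√(1 - 0.42²) = 1.1019
Δt = γΔt₀ = 1.1019 × 69 = 76.03 years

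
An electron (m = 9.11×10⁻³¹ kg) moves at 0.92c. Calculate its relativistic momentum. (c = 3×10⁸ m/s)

γ = 1/√(1 - 0.92²) = 2.5516
v = 0.92 × 3×10⁸ = 2.760×10⁸ m/s
p = γmv = 2.5516 × 9.11×10⁻³¹ × 2.760×10⁸ = 6.416×10⁻²² kg·m/s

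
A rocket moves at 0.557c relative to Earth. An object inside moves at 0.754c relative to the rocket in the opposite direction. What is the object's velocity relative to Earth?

Object's velocity in rocket frame is u' = -0.754c
u = (u' + v)/(1 + u'v/c²) = (v - 0.754)/(1 - 0.754·v/c²)
Numerator: 0.557 - 0.754 = -0.197
Denominator: 1 - 0.419978 = 0.580022
u = -0.197/0.580022 = -0.3396c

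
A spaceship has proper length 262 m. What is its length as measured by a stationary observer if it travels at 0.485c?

Proper length L₀ = 262 m
γ = 1/√(1 - 0.485²) = 1.1435
L = L₀/γ = 262/1.1435 = 229.1 m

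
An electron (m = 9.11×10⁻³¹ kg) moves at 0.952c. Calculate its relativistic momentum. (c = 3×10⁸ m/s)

γ = 1/√(1 - 0.952²) = 3.267
v = 0.952 × 3×10⁸ = 2.856×10⁸ m/s
p = γmv = 3.267 × 9.11×10⁻³¹ × 2.856×10⁸ = 8.500×10⁻²² kg·m/s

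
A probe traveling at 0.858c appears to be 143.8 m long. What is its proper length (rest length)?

Contracted length L = 143.8 m
γ = 1/√(1 - 0.858²) = 1.947
L₀ = γL = 1.947 × 143.8 = 280.0 m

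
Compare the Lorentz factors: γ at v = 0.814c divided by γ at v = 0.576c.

γ₁ = 1/√(1 - 0.814²) = 1.7216
γ₂ = 1/√(1 - 0.576²) = 1.2233
γ₁/γ₂ = 1.7216/1.2233 = 1.407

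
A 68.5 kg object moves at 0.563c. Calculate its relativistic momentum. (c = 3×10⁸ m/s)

γ = 1/√(1 - 0.563²) = 1.210
v = 0.563 × 3×10⁸ = 1.689×10⁸ m/s
p = γmv = 1.210 × 68.5 × 1.689×10⁸ = 1.400×10¹⁰ kg·m/s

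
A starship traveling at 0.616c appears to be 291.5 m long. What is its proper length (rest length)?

Contracted length L = 291.5 m
γ = 1/√(1 - 0.616²) = 1.2694
L₀ = γL = 1.2694 × 291.5 = 370.0 m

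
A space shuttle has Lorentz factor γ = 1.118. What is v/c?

From γ = 1/√(1 - v²/c²):
1/γ² = 1/1.118² = 0.8000
v²/c² = 1 - 0.8000 = 0.2000
v/c = √(0.2000) = 0.4472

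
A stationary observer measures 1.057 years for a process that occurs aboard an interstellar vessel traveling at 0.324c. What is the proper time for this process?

Dilated time Δt = 1.057 years
γ = 1/√(1 - 0.324²) = 1.057
Δt₀ = Δt/γ = 1.057/1.057 = 1.000 years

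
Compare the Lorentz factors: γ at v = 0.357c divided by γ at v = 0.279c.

γ₁ = 1/√(1 - 0.357²) = 1.0705
γ₂ = 1/√(1 - 0.279²) = 1.0414
γ₁/γ₂ = 1.0705/1.0414 = 1.028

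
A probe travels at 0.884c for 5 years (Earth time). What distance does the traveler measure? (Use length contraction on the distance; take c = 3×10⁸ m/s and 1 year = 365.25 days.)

Earth distance: d = v × t = 0.884c × 5 yr = 4.1845×10¹⁶ m
γ = 2.1391
d' = d/γ = 4.1845×10¹⁶/2.1391 = 1.956×10¹⁶ m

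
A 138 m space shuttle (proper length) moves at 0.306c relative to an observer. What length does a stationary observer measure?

Proper length L₀ = 138 m
γ = 1/√(1 - 0.306²) = 1.050
L = L₀/γ = 138/1.050 = 131.4 m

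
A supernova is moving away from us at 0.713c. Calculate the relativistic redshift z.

β = 0.713
(1+β)/(1-β) = 1.713/0.287 = 5.969
√(5.969) = 2.443
z = 2.443 - 1 = 1.443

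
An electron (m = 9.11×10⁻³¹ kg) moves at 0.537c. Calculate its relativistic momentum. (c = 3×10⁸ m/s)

γ = 1/√(1 - 0.537²) = 1.1854
v = 0.537 × 3×10⁸ = 1.611×10⁸ m/s
p = γmv = 1.1854 × 9.11×10⁻³¹ × 1.611×10⁸ = 1.740×10⁻²² kg·m/s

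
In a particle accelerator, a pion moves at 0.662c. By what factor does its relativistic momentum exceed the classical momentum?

p_rel = γmv, p_class = mv
Ratio = γ = 1/√(1 - 0.662²)
= 1/√(0.561756) = 1.334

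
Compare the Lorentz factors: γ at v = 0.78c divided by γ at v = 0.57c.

γ₁ = 1/√(1 - 0.78²) = 1.598
γ₂ = 1/√(1 - 0.57²) = 1.217
γ₁/γ₂ = 1.598/1.217 = 1.313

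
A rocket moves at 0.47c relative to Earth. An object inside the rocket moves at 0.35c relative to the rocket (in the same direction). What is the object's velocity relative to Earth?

u = (u' + v)/(1 + u'v/c²)
Numerator: 0.35 + 0.47 = 0.82
Denominator: 1 + 0.1645 = 1.1645
u = 0.82/1.1645 = 0.7042c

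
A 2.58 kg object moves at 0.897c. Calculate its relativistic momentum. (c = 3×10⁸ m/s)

γ = 1/√(1 - 0.897²) = 2.2623
v = 0.897 × 3×10⁸ = 2.691×10⁸ m/s
p = γmv = 2.2623 × 2.58 × 2.691×10⁸ = 1.571×10⁹ kg·m/s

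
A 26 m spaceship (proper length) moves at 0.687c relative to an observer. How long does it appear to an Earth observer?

Proper length L₀ = 26 m
γ = 1/√(1 - 0.687²) = 1.3762
L = L₀/γ = 26/1.3762 = 18.89 m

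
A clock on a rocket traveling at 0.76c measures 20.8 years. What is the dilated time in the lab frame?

Proper time Δt₀ = 20.8 years
γ = 1/√(1 - 0.76²) = 1.5386
Δt = γΔt₀ = 1.5386 × 20.8 = 32.00 years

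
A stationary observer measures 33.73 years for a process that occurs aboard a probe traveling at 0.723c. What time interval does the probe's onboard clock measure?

Dilated time Δt = 33.73 years
γ = 1/√(1 - 0.723²) = 1.4475
Δt₀ = Δt/γ = 33.73/1.4475 = 23.30 years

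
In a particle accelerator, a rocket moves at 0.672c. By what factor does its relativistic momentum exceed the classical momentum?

p_rel = γmv, p_class = mv
Ratio = γ = 1/√(1 - 0.672²)
= 1/√(0.548416) = 1.350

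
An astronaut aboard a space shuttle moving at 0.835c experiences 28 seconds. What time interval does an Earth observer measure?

Proper time Δt₀ = 28 seconds
γ = 1/√(1 - 0.835²) = 1.8174
Δt = γΔt₀ = 1.8174 × 28 = 50.89 seconds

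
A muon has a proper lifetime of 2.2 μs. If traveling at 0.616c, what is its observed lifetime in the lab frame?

Proper lifetime τ₀ = 2.2 μs
γ = 1/√(1 - 0.616²) = 1.2694
τ = γτ₀ = 1.2694 × 2.2 μs = 2.793 μs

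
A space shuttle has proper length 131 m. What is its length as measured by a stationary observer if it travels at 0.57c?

Proper length L₀ = 131 m
γ = 1/√(1 - 0.57²) = 1.217
L = L₀/γ = 131/1.217 = 107.6 m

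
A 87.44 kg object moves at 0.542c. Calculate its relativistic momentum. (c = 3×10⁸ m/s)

γ = 1/√(1 - 0.542²) = 1.190
v = 0.542 × 3×10⁸ = 1.626×10⁸ m/s
p = γmv = 1.190 × 87.44 × 1.626×10⁸ = 1.692×10¹⁰ kg·m/s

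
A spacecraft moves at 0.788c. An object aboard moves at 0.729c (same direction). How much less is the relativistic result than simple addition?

Classical: u' + v = 0.729 + 0.788 = 1.517c
Relativistic: u = (0.729 + 0.788)/(1 + 0.574452) = 1.517/1.574452 = 0.9635c
Difference: 1.517 - 0.9635 = 0.5535c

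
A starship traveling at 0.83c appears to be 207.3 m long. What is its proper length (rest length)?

Contracted length L = 207.3 m
γ = 1/√(1 - 0.83²) = 1.793
L₀ = γL = 1.793 × 207.3 = 371.7 m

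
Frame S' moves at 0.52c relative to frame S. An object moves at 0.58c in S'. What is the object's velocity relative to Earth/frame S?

u = (u' + v)/(1 + u'v/c²)
Numerator: 0.58 + 0.52 = 1.1
Denominator: 1 + 0.3016 = 1.3016
u = 1.1/1.3016 = 0.8451c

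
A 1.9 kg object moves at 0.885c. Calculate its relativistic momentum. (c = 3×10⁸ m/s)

γ = 1/√(1 - 0.885²) = 2.1478
v = 0.885 × 3×10⁸ = 2.655×10⁸ m/s
p = γmv = 2.1478 × 1.9 × 2.655×10⁸ = 1.083×10⁹ kg·m/s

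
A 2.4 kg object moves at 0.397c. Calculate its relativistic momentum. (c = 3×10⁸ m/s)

γ = 1/√(1 - 0.397²) = 1.0895
v = 0.397 × 3×10⁸ = 1.191×10⁸ m/s
p = γmv = 1.0895 × 2.4 × 1.191×10⁸ = 3.114×10⁸ kg·m/s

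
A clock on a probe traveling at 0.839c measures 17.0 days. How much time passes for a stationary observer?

Proper time Δt₀ = 17.0 days
γ = 1/√(1 - 0.839²) = 1.8378
Δt = γΔt₀ = 1.8378 × 17.0 = 31.24 days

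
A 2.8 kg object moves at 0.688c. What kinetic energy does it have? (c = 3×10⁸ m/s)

γ = 1/√(1 - 0.688²) = 1.37796
γ - 1 = 0.37796
KE = (γ-1)mc² = 0.37796 × 2.8 × (3×10⁸)² = 9.525×10¹⁶ J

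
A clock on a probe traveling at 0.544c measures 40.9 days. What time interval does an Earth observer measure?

Proper time Δt₀ = 40.9 days
γ = 1/√(1 - 0.544²) = 1.1918
Δt = γΔt₀ = 1.1918 × 40.9 = 48.74 days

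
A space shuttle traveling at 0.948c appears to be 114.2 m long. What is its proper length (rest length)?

Contracted length L = 114.2 m
γ = 1/√(1 - 0.948²) = 3.142
L₀ = γL = 3.142 × 114.2 = 358.8 m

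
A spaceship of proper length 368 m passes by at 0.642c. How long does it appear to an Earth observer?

Proper length L₀ = 368 m
γ = 1/√(1 - 0.642²) = 1.3043
L = L₀/γ = 368/1.3043 = 282.1 m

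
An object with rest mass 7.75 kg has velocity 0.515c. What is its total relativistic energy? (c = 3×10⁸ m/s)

γ = 1/√(1 - 0.515²) = 1.1666
mc² = 7.75 × (3×10⁸)² = 6.975×10¹⁷ J
E = γmc² = 1.1666 × 6.975×10¹⁷ = 8.137×10¹⁷ J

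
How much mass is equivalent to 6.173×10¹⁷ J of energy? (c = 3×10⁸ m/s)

From E = mc², we get m = E/c²
c² = (3×10⁸)² = 9×10¹⁶ m²/s²
m = 6.173×10¹⁷ / 9×10¹⁶ = 6.859 kg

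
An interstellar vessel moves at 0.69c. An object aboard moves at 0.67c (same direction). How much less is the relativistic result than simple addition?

Classical: u' + v = 0.67 + 0.69 = 1.36c
Relativistic: u = (0.67 + 0.69)/(1 + 0.4623) = 1.36/1.4623 = 0.9300c
Difference: 1.36 - 0.9300 = 0.4300c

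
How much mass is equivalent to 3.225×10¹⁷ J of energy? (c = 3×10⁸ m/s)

From E = mc², we get m = E/c²
c² = (3×10⁸)² = 9×10¹⁶ m²/s²
m = 3.225×10¹⁷ / 9×10¹⁶ = 3.583 kg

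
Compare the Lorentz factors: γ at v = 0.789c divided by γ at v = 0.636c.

γ₁ = 1/√(1 - 0.789²) = 1.628
γ₂ = 1/√(1 - 0.636²) = 1.296
γ₁/γ₂ = 1.628/1.296 = 1.256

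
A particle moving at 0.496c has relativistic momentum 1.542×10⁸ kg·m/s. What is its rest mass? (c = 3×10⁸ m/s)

γ = 1/√(1 - 0.496²) = 1.15165
v = 0.496 × 3×10⁸ = 1.488×10⁸ m/s
m = p/(γv) = 1.542×10⁸/(1.15165 × 1.488×10⁸) = 0.8998 kg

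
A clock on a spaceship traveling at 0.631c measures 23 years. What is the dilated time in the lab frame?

Proper time Δt₀ = 23 years
γ = 1/√(1 - 0.631²) = 1.289
Δt = γΔt₀ = 1.289 × 23 = 29.65 years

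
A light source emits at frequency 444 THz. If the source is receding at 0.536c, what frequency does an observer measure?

β = v/c = 0.536
(1-β)/(1+β) = 0.464/1.536 = 0.3021
Doppler factor = √(0.3021) = 0.5496
f_obs = 444 × 0.5496 = 244.0 THz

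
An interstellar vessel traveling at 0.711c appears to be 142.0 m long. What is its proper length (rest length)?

Contracted length L = 142.0 m
γ = 1/√(1 - 0.711²) = 1.422
L₀ = γL = 1.422 × 142.0 = 201.9 m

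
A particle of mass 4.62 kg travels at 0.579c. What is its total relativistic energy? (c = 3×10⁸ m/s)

γ = 1/√(1 - 0.579²) = 1.2265
mc² = 4.62 × (3×10⁸)² = 4.158×10¹⁷ J
E = γmc² = 1.2265 × 4.158×10¹⁷ = 5.100×10¹⁷ J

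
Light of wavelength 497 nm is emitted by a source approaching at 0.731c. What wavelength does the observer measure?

β = 0.731
Wavelength Doppler factor = √(0.269/1.731) = √(0.1554) = 0.3942
λ_obs = 497 × 0.3942 = 195.9 nm (blueshift)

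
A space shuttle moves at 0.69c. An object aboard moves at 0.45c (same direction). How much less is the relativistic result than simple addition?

Classical: u' + v = 0.45 + 0.69 = 1.14c
Relativistic: u = (0.45 + 0.69)/(1 + 0.3105) = 1.14/1.3105 = 0.8699c
Difference: 1.14 - 0.8699 = 0.2701c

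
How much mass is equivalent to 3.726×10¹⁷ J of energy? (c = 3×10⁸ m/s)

From E = mc², we get m = E/c²
c² = (3×10⁸)² = 9×10¹⁶ m²/s²
m = 3.726×10¹⁷ / 9×10¹⁶ = 4.140 kg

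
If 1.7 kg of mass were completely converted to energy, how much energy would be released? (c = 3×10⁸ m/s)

Using E = mc²:
c² = (3×10⁸)² = 9×10¹⁶ m²/s²
E = 1.7 × 9×10¹⁶ = 1.530×10¹⁷ J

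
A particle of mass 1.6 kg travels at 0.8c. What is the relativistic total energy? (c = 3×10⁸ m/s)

γ = 1/√(1 - 0.8²) = 1.667
mc² = 1.6 × (3×10⁸)² = 1.440×10¹⁷ J
E = γmc² = 1.667 × 1.440×10¹⁷ = 2.400×10¹⁷ J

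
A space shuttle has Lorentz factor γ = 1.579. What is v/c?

From γ = 1/√(1 - v²/c²):
1/γ² = 1/1.579² = 0.4011
v²/c² = 1 - 0.4011 = 0.5989
v/c = √(0.5989) = 0.7739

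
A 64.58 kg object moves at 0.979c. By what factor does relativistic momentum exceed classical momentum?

p_rel = γmv, p_class = mv
Ratio = γ = 1/√(1 - 0.979²) = 4.905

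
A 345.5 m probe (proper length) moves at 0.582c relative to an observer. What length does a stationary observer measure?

Proper length L₀ = 345.5 m
γ = 1/√(1 - 0.582²) = 1.2297
L = L₀/γ = 345.5/1.2297 = 281.0 m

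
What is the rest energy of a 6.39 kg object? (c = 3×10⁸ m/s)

c² = (3×10⁸)² = 9.000×10¹⁶ m²/s²
E₀ = mc² = 6.39 × 9.000×10¹⁶ = 5.751×10¹⁷ J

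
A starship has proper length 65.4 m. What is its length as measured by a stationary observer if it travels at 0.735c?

Proper length L₀ = 65.4 m
γ = 1/√(1 - 0.735²) = 1.47478
L = L₀/γ = 65.4/1.47478 = 44.35 m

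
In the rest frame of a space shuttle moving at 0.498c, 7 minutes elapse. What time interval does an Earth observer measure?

Proper time Δt₀ = 7 minutes
γ = 1/√(1 - 0.498²) = 1.1532
Δt = γΔt₀ = 1.1532 × 7 = 8.072 minutes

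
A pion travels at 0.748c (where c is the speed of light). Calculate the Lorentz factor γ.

v/c = 0.748, so (v/c)² = 0.559504
1 - (v/c)² = 0.440496
γ = 1/√(0.440496) = 1.507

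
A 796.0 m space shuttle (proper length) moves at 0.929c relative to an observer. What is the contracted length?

Proper length L₀ = 796.0 m
γ = 1/√(1 - 0.929²) = 2.702
L = L₀/γ = 796.0/2.702 = 294.6 m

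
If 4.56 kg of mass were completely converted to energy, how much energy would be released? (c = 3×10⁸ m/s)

Using E = mc²:
c² = (3×10⁸)² = 9×10¹⁶ m²/s²
E = 4.56 × 9×10¹⁶ = 4.104×10¹⁷ J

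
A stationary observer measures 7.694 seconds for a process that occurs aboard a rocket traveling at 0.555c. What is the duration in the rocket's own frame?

Dilated time Δt = 7.694 seconds
γ = 1/√(1 - 0.555²) = 1.2021
Δt₀ = Δt/γ = 7.694/1.2021 = 6.400 seconds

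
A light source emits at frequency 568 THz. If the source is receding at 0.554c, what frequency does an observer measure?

β = v/c = 0.554
(1-β)/(1+β) = 0.446/1.554 = 0.2870
Doppler factor = √(0.2870) = 0.5357
f_obs = 568 × 0.5357 = 304.3 THz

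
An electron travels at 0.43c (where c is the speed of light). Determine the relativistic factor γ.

v/c = 0.43, so (v/c)² = 0.1849
1 - (v/c)² = 0.8151
γ = 1/√(0.8151) = 1.108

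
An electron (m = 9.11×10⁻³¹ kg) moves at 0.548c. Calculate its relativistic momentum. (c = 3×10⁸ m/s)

γ = 1/√(1 - 0.548²) = 1.195
v = 0.548 × 3×10⁸ = 1.644×10⁸ m/s
p = γmv = 1.195 × 9.11×10⁻³¹ × 1.644×10⁸ = 1.790×10⁻²² kg·m/s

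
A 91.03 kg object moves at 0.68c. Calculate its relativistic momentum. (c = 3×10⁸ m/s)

γ = 1/√(1 - 0.68²) = 1.364
v = 0.68 × 3×10⁸ = 2.040×10⁸ m/s
p = γmv = 1.364 × 91.03 × 2.040×10⁸ = 2.533×10¹⁰ kg·m/s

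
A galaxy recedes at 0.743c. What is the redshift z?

β = 0.743
(1+β)/(1-β) = 1.743/0.257 = 6.782
√(6.782) = 2.604
z = 2.604 - 1 = 1.604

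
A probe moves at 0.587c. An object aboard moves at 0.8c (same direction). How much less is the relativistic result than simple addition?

Classical: u' + v = 0.8 + 0.587 = 1.387c
Relativistic: u = (0.8 + 0.587)/(1 + 0.4696) = 1.387/1.4696 = 0.9438c
Difference: 1.387 - 0.9438 = 0.4432c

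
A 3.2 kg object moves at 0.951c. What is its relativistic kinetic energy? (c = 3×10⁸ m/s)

γ = 1/√(1 - 0.951²) = 3.23425
γ - 1 = 2.23425
KE = (γ-1)mc² = 2.23425 × 3.2 × (3×10⁸)² = 6.435×10¹⁷ J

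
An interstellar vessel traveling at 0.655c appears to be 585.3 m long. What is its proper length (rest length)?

Contracted length L = 585.3 m
γ = 1/√(1 - 0.655²) = 1.3234
L₀ = γL = 1.3234 × 585.3 = 774.6 m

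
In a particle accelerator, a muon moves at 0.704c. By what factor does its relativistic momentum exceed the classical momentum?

p_rel = γmv, p_class = mv
Ratio = γ = 1/√(1 - 0.704²)
= 1/√(0.504384) = 1.408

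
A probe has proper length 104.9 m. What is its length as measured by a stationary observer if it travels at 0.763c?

Proper length L₀ = 104.9 m
γ = 1/√(1 - 0.763²) = 1.547
L = L₀/γ = 104.9/1.547 = 67.81 m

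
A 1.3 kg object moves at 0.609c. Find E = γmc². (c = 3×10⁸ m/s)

γ = 1/√(1 - 0.609²) = 1.261
mc² = 1.3 × (3×10⁸)² = 1.170×10¹⁷ J
E = γmc² = 1.261 × 1.170×10¹⁷ = 1.475×10¹⁷ J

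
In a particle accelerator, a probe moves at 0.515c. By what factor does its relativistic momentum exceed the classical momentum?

p_rel = γmv, p_class = mv
Ratio = γ = 1/√(1 - 0.515²)
= 1/√(0.734775) = 1.167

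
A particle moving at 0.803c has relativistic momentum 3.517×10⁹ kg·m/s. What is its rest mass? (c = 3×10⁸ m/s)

γ = 1/√(1 - 0.803²) = 1.6779
v = 0.803 × 3×10⁸ = 2.409×10⁸ m/s
m = p/(γv) = 3.517×10⁹/(1.6779 × 2.409×10⁸) = 8.701 kg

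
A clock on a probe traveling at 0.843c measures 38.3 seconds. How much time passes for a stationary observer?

Proper time Δt₀ = 38.3 seconds
γ = 1/√(1 - 0.843²) = 1.859
Δt = γΔt₀ = 1.859 × 38.3 = 71.20 seconds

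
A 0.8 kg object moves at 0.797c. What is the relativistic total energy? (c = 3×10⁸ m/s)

γ = 1/√(1 - 0.797²) = 1.656
mc² = 0.8 × (3×10⁸)² = 7.200×10¹⁶ J
E = γmc² = 1.656 × 7.200×10¹⁶ = 1.192×10¹⁷ J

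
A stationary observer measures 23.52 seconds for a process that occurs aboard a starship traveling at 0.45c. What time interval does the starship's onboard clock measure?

Dilated time Δt = 23.52 seconds
γ = 1/√(1 - 0.45²) = 1.120
Δt₀ = Δt/γ = 23.52/1.120 = 21.00 seconds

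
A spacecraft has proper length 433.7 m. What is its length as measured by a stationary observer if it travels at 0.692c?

Proper length L₀ = 433.7 m
γ = 1/√(1 - 0.692²) = 1.385
L = L₀/γ = 433.7/1.385 = 313.1 m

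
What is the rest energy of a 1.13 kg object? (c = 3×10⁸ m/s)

c² = (3×10⁸)² = 9.000×10¹⁶ m²/s²
E₀ = mc² = 1.13 × 9.000×10¹⁶ = 1.017×10¹⁷ J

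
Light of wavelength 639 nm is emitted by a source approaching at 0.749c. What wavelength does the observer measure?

β = 0.749
Wavelength Doppler factor = √(0.251/1.749) = √(0.1435) = 0.3788
λ_obs = 639 × 0.3788 = 242.1 nm (blueshift)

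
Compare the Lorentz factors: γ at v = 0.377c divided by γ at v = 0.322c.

γ₁ = 1/√(1 - 0.377²) = 1.0797
γ₂ = 1/√(1 - 0.322²) = 1.0563
γ₁/γ₂ = 1.0797/1.0563 = 1.022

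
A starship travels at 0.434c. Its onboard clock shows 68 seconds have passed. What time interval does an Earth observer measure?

Proper time Δt₀ = 68 seconds
γ = 1/√(1 - 0.434²) = 1.110
Δt = γΔt₀ = 1.110 × 68 = 75.48 seconds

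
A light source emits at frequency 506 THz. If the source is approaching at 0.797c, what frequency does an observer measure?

β = v/c = 0.797
(1+β)/(1-β) = 1.797/0.203 = 8.852
Doppler factor = √(8.852) = 2.975
f_obs = 506 × 2.975 = 1505 THz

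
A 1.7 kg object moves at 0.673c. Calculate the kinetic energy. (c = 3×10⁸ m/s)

γ = 1/√(1 - 0.673²) = 1.352
γ - 1 = 0.3520
KE = (γ-1)mc² = 0.3520 × 1.7 × (3×10⁸)² = 5.386×10¹⁶ J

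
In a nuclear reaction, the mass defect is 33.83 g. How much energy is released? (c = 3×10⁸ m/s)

Convert mass defect: Δm = 33.83 g = 0.03383 kg
E = Δm·c² = 0.03383 × (3×10⁸)²
= 0.03383 × 9×10¹⁶ = 3.045×10¹⁵ J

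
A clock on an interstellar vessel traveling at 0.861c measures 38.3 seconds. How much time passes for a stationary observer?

Proper time Δt₀ = 38.3 seconds
γ = 1/√(1 - 0.861²) = 1.966
Δt = γΔt₀ = 1.966 × 38.3 = 75.30 seconds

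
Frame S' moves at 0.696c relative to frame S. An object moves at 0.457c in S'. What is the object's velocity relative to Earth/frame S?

u = (u' + v)/(1 + u'v/c²)
Numerator: 0.457 + 0.696 = 1.153
Denominator: 1 + 0.318072 = 1.318072
u = 1.153/1.318072 = 0.8748c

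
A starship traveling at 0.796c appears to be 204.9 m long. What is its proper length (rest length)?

Contracted length L = 204.9 m
γ = 1/√(1 - 0.796²) = 1.652
L₀ = γL = 1.652 × 204.9 = 338.5 m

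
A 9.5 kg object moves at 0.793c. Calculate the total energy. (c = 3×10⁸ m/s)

γ = 1/√(1 - 0.793²) = 1.641
mc² = 9.5 × (3×10⁸)² = 8.550×10¹⁷ J
E = γmc² = 1.641 × 8.550×10¹⁷ = 1.403×10¹⁸ J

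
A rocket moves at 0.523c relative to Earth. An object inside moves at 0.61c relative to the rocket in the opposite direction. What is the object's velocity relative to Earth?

Object's velocity in rocket frame is u' = -0.61c
u = (u' + v)/(1 + u'v/c²) = (v - 0.61)/(1 - 0.61·v/c²)
Numerator: 0.523 - 0.61 = -0.087
Denominator: 1 - 0.31903 = 0.68097
u = -0.087/0.68097 = -0.1278c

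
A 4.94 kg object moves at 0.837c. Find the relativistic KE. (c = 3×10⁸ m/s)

γ = 1/√(1 - 0.837²) = 1.8275
γ - 1 = 0.8275
KE = (γ-1)mc² = 0.8275 × 4.94 × (3×10⁸)² = 3.679×10¹⁷ J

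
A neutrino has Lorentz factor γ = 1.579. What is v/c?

From γ = 1/√(1 - v²/c²):
1/γ² = 1/1.579² = 0.4011
v²/c² = 1 - 0.4011 = 0.5989
v/c = √(0.5989) = 0.7739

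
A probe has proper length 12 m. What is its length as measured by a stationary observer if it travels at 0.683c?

Proper length L₀ = 12 m
γ = 1/√(1 - 0.683²) = 1.3691
L = L₀/γ = 12/1.3691 = 8.765 m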